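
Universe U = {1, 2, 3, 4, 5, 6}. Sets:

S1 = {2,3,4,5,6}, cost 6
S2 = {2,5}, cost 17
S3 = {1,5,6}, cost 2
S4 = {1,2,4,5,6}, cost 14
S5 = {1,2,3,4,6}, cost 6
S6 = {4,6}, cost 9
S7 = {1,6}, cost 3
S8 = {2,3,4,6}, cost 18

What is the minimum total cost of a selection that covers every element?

8

S1, S3 cover every element at cost 6 + 2 = 8.
Any cover uses at least 2 sets; among all covering selections none totals below 8.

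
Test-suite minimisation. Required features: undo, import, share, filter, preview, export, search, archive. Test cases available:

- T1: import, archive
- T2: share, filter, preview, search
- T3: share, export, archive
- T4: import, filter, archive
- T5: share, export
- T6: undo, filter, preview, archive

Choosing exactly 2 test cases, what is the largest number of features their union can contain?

Choosing T1, T2 covers {import, share, filter, preview, search, archive} — 6 features.
No choice of 2 test cases does better; here undo, export are left uncovered.

6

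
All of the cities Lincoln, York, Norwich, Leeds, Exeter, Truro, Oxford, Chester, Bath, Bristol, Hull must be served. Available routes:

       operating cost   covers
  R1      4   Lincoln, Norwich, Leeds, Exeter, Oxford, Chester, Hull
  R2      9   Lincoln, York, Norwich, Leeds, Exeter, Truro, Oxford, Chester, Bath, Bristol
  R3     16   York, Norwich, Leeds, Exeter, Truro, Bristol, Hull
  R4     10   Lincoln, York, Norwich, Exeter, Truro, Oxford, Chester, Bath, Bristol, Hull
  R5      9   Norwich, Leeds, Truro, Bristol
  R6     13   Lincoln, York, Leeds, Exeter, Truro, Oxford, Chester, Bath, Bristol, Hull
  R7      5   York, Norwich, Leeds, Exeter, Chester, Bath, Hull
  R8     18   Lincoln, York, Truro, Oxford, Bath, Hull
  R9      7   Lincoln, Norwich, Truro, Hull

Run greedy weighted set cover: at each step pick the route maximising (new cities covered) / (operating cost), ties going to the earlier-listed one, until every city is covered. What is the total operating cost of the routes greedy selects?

13

Pick 1: R1 adds 7 new (Lincoln, Norwich, Leeds, Exeter, Oxford, Chester, Hull) at operating cost 4 (ratio 7/4).
Pick 2: R2 adds 4 new (York, Truro, Bath, Bristol) at operating cost 9 (ratio 4/9).
Greedy total operating cost: 4 + 9 = 13.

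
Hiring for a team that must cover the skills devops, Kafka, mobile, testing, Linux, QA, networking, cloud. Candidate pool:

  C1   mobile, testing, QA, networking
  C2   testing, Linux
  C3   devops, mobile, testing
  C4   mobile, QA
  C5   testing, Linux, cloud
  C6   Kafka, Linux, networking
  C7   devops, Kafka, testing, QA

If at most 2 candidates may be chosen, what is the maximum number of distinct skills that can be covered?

6

Choosing C1, C5 covers {mobile, testing, Linux, QA, networking, cloud} — 6 skills.
No choice of 2 candidates does better; here devops, Kafka are left uncovered.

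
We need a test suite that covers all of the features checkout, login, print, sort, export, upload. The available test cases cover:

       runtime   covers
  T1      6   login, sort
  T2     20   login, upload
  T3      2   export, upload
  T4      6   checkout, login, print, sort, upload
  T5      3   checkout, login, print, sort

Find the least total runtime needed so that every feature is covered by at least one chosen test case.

T3, T5 cover every feature at runtime 2 + 3 = 5.
Any cover uses at least 2 test cases; among all covering selections none totals below 5.

5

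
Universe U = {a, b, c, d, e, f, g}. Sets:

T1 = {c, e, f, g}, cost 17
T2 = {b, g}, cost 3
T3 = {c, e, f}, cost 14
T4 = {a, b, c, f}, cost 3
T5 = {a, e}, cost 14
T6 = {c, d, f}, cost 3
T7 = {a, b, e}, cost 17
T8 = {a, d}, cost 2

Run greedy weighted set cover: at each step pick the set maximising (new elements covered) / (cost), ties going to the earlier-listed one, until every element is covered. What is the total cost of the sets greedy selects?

22

Pick 1: T4 adds 4 new (a, b, c, f) at cost 3 (ratio 4/3).
Pick 2: T8 adds 1 new (d) at cost 2 (ratio 1/2).
Pick 3: T2 adds 1 new (g) at cost 3 (ratio 1/3).
Pick 4: T3 adds 1 new (e) at cost 14 (ratio 1/14).
Greedy total cost: 3 + 2 + 3 + 14 = 22. (The true optimum is 19, so greedy overshoots here.)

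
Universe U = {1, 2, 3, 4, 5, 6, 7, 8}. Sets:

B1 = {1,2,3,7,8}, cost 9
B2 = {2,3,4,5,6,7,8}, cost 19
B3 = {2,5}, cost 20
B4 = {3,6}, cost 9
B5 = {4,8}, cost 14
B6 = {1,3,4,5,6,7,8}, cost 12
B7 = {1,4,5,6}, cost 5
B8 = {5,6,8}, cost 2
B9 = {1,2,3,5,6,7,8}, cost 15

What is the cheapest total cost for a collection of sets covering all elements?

14

B1, B7 cover every element at cost 9 + 5 = 14.
Any cover uses at least 2 sets; among all covering selections none totals below 14.
Greedy by coverage-per-cost would pick B8, B1, B7 for 16 — worse than the optimum 14.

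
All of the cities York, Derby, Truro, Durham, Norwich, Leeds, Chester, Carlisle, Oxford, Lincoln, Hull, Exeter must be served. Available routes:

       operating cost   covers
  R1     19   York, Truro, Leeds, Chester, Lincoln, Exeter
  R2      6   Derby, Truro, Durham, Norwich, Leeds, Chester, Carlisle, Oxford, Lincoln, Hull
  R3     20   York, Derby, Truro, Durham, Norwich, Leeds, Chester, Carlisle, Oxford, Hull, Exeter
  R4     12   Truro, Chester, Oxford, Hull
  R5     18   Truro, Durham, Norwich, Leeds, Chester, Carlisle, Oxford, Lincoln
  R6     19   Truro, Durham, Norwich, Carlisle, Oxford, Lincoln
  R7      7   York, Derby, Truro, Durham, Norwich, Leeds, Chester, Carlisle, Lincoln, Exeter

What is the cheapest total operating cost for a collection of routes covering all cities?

R2, R7 cover every city at operating cost 6 + 7 = 13.
Any cover uses at least 2 routes; among all covering selections none totals below 13.

13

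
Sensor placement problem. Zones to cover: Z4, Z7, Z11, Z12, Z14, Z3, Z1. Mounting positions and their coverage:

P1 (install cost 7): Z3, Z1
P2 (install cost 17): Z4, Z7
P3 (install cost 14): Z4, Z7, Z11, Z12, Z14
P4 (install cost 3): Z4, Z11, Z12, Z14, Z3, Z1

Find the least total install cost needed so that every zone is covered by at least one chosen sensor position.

P3, P4 cover every zone at install cost 14 + 3 = 17.
Any cover uses at least 2 sensor positions; among all covering selections none totals below 17.

17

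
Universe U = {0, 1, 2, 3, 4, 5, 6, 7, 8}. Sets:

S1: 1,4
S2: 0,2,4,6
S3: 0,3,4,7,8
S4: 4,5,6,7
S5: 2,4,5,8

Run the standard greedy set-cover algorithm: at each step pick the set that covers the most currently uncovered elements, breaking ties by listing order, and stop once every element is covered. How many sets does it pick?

Pick 1: S3 covers 5 new elements (0, 3, 4, 7, 8).
Pick 2: S2 covers 2 new elements (2, 6).
Pick 3: S1 covers 1 new elements (1).
Pick 4: S4 covers 1 new elements (5).
Greedy uses 4 sets.

4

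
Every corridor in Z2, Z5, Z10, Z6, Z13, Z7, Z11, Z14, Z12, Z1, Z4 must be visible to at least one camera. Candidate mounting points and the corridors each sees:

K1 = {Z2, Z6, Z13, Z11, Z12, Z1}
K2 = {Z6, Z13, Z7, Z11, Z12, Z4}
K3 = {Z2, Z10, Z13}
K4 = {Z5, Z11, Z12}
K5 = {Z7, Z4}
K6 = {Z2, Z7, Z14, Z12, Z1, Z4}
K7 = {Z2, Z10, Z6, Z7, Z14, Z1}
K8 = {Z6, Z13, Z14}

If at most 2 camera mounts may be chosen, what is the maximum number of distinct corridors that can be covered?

10

Choosing K2, K7 covers {Z2, Z10, Z6, Z13, Z7, Z11, Z14, Z12, Z1, Z4} — 10 corridors.
No choice of 2 camera mounts does better; here Z5 is left uncovered.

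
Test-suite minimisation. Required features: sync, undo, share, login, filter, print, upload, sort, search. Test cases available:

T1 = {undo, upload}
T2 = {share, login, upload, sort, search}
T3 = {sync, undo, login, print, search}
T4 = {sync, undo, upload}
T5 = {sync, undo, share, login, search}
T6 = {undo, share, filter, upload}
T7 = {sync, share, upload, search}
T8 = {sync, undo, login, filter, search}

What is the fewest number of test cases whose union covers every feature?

T2, T3, T6 together cover {sync, undo, share, login, filter, print, upload, sort, search} — every feature.
No 2 of the 8 test cases cover everything (all 28 pairs fall short), so 3 is minimum.

3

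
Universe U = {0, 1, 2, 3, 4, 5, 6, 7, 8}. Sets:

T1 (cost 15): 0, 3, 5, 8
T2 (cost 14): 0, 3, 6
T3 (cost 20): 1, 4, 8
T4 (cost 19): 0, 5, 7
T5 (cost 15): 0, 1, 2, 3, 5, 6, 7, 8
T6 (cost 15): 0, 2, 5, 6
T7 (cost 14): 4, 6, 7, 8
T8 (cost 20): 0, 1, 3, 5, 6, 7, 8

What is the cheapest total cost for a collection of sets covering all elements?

T5, T7 cover every element at cost 15 + 14 = 29.
Any cover uses at least 2 sets; among all covering selections none totals below 29.

29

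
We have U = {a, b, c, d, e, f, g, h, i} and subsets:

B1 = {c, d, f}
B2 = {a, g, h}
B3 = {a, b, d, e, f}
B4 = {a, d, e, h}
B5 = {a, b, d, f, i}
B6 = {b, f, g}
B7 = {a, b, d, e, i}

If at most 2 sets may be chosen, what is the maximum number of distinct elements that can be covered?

Choosing B1, B7 covers {a, b, c, d, e, f, i} — 7 elements.
No choice of 2 sets does better; here g, h are left uncovered.

7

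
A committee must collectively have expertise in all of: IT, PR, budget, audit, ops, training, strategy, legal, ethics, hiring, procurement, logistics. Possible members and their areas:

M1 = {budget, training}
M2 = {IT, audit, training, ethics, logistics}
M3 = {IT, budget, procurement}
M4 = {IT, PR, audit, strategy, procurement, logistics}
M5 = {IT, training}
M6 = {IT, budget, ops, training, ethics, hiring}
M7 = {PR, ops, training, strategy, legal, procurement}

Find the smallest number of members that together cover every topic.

M2, M6, M7 together cover {IT, PR, budget, audit, ops, training, strategy, legal, ethics, hiring, procurement, logistics} — every topic.
No 2 of the 7 members cover everything (all 21 pairs fall short), so 3 is minimum.

3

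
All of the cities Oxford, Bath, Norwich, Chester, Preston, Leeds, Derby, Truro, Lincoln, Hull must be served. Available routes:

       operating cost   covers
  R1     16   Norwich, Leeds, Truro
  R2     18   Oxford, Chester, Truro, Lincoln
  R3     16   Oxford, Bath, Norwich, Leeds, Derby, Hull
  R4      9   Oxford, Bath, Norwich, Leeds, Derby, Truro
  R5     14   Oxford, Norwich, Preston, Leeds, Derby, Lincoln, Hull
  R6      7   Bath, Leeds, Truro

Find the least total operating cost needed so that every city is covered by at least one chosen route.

39

R2, R5, R6 cover every city at operating cost 18 + 14 + 7 = 39.
Any cover uses at least 3 routes; among all covering selections none totals below 39.
Greedy by coverage-per-operating cost would pick R4, R5, R2 for 41 — worse than the optimum 39.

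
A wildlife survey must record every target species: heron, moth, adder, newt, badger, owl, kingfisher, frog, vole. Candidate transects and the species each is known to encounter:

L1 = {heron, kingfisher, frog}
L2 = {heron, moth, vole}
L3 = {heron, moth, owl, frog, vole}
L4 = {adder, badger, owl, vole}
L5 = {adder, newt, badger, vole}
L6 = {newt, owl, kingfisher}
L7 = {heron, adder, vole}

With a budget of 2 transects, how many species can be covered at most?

8

Choosing L3, L5 covers {heron, moth, adder, newt, badger, owl, frog, vole} — 8 species.
No choice of 2 transects does better; here kingfisher is left uncovered.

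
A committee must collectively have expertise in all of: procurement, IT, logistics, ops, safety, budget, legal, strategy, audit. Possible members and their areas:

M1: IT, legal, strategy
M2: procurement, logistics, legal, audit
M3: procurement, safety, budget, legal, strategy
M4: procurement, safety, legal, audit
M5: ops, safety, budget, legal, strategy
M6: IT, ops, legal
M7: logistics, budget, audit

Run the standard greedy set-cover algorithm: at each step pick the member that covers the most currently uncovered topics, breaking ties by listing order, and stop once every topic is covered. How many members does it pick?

3

Pick 1: M3 covers 5 new topics (procurement, safety, budget, legal, strategy).
Pick 2: M2 covers 2 new topics (logistics, audit).
Pick 3: M6 covers 2 new topics (IT, ops).
Greedy uses 3 members.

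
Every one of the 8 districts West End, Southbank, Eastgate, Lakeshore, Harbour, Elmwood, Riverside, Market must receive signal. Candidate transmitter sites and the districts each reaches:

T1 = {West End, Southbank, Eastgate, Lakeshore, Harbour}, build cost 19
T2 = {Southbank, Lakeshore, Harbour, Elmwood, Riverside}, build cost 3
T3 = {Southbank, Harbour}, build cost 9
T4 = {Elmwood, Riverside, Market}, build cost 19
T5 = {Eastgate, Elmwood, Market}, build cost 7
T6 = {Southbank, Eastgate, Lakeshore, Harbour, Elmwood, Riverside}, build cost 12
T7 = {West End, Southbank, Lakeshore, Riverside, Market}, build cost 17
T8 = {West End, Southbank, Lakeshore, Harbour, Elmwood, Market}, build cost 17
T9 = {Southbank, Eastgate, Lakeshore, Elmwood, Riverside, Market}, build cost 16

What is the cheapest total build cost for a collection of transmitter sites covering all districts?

T2, T5, T7 cover every district at build cost 3 + 7 + 17 = 27.
Any cover uses at least 2 transmitter sites; among all covering selections none totals below 27.

27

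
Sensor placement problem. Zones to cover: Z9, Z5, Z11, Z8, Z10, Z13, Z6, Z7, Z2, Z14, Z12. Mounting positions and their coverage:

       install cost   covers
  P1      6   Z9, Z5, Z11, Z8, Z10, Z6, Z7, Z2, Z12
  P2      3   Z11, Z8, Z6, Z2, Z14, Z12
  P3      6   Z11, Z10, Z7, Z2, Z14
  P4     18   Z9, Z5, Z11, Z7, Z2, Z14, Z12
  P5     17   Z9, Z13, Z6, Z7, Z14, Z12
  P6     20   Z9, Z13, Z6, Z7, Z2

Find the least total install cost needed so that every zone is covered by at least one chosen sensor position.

23

P1, P5 cover every zone at install cost 6 + 17 = 23.
Any cover uses at least 2 sensor positions; among all covering selections none totals below 23.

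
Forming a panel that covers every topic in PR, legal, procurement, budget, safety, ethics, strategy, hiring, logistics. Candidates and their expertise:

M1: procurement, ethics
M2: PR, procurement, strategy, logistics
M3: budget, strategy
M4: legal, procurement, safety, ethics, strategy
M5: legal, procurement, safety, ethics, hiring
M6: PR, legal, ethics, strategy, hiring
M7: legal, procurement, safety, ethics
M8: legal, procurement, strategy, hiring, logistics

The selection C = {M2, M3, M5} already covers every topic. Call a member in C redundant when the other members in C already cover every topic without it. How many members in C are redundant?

0

Drop M2: PR, logistics uncovered — not redundant.
Drop M3: budget uncovered — not redundant.
Drop M5: legal, safety, ethics, hiring uncovered — not redundant.
None of the members in C is redundant.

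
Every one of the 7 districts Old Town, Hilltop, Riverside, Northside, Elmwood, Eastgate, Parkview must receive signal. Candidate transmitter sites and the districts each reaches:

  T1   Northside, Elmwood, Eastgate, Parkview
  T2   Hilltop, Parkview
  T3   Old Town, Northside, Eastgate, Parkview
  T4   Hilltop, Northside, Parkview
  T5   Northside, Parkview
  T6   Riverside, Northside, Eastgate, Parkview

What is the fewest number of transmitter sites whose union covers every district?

4

T1, T2, T3, T6 together cover {Old Town, Hilltop, Riverside, Northside, Elmwood, Eastgate, Parkview} — every district.
No 3 of the 6 transmitter sites cover everything (all 20 triples fall short), so 4 is minimum.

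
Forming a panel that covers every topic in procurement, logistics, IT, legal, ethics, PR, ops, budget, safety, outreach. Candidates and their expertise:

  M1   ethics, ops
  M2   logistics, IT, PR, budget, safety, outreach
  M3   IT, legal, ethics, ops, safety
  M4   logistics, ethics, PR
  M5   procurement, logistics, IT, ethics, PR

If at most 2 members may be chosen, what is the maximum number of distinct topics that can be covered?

9

Choosing M2, M3 covers {logistics, IT, legal, ethics, PR, ops, budget, safety, outreach} — 9 topics.
No choice of 2 members does better; here procurement is left uncovered.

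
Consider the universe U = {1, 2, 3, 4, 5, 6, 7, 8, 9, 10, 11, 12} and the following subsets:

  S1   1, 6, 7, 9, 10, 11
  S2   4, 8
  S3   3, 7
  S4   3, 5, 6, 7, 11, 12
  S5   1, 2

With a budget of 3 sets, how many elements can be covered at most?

11

Choosing S1, S2, S4 covers {1, 3, 4, 5, 6, 7, 8, 9, 10, 11, 12} — 11 elements.
No choice of 3 sets does better; here 2 is left uncovered.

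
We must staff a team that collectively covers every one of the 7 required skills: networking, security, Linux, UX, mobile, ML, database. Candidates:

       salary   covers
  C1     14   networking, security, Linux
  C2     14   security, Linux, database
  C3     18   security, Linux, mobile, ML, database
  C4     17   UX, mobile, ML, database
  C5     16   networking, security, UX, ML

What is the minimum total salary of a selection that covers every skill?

31

C1, C4 cover every skill at salary 14 + 17 = 31.
Any cover uses at least 2 candidates; among all covering selections none totals below 31.
Greedy by coverage-per-salary would pick C3, C5 for 34 — worse than the optimum 31.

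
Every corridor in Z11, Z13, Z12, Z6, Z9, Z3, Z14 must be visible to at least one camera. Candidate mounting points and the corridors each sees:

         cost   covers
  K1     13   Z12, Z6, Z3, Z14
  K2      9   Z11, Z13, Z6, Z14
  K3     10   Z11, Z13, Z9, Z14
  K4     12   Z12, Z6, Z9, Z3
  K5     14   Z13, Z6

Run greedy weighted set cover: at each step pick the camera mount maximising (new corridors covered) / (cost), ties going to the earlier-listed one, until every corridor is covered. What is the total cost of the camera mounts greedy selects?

21

Pick 1: K2 adds 4 new (Z11, Z13, Z6, Z14) at cost 9 (ratio 4/9).
Pick 2: K4 adds 3 new (Z12, Z9, Z3) at cost 12 (ratio 3/12).
Greedy total cost: 9 + 12 = 21.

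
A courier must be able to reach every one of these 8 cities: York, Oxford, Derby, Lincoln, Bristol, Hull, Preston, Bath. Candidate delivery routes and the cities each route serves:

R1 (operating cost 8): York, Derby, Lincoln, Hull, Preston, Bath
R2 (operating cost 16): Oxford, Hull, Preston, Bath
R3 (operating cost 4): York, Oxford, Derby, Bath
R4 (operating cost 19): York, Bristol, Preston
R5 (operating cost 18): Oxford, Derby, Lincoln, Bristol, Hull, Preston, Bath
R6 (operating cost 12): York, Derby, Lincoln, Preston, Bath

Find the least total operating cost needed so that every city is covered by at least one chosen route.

22

R3, R5 cover every city at operating cost 4 + 18 = 22.
Any cover uses at least 2 routes; among all covering selections none totals below 22.
Greedy by coverage-per-operating cost would pick R3, R1, R5 for 30 — worse than the optimum 22.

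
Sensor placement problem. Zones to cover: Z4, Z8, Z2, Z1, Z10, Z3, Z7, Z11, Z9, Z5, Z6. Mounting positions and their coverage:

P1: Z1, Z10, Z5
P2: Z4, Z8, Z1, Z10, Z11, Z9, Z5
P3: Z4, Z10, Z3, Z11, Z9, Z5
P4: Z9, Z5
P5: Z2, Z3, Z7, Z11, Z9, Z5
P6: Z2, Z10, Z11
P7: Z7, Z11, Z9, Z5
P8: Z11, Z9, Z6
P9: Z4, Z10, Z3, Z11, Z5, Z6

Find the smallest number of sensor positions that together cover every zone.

3

P2, P5, P8 together cover {Z4, Z8, Z2, Z1, Z10, Z3, Z7, Z11, Z9, Z5, Z6} — every zone.
No 2 of the 9 sensor positions cover everything (all 36 pairs fall short), so 3 is minimum.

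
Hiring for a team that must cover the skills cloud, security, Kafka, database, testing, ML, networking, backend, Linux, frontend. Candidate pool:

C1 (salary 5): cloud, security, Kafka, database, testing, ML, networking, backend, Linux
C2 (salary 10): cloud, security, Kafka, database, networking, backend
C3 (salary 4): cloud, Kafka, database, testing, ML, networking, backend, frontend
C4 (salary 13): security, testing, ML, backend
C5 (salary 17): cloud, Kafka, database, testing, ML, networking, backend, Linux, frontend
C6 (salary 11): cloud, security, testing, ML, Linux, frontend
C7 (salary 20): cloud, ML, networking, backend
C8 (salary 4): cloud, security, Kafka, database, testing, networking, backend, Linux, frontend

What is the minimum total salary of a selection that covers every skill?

8

C3, C8 cover every skill at salary 4 + 4 = 8.
Any cover uses at least 2 candidates; among all covering selections none totals below 8.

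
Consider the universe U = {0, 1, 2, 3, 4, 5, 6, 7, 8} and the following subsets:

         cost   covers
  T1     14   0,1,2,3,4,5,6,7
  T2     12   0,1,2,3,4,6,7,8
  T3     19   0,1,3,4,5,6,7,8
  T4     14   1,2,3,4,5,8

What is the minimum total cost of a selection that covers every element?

26

T1, T2 cover every element at cost 14 + 12 = 26.
Any cover uses at least 2 sets; among all covering selections none totals below 26.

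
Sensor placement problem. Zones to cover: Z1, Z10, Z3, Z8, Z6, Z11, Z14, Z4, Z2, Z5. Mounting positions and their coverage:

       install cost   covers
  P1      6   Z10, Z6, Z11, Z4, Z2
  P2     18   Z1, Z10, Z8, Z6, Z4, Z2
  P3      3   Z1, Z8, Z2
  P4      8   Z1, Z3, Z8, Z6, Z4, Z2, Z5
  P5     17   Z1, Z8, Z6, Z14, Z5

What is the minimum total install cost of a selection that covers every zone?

31

P1, P4, P5 cover every zone at install cost 6 + 8 + 17 = 31.
Any cover uses at least 3 sensor positions; among all covering selections none totals below 31.
Greedy by coverage-per-install cost would pick P3, P1, P4, P5 for 34 — worse than the optimum 31.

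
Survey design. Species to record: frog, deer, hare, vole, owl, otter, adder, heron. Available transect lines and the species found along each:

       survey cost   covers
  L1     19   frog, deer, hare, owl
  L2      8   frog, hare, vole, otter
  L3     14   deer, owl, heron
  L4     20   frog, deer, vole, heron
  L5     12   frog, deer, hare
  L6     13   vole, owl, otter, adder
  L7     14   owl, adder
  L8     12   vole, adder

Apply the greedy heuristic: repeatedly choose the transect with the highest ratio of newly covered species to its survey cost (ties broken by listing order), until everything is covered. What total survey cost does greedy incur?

Pick 1: L2 adds 4 new (frog, hare, vole, otter) at survey cost 8 (ratio 4/8).
Pick 2: L3 adds 3 new (deer, owl, heron) at survey cost 14 (ratio 3/14).
Pick 3: L8 adds 1 new (adder) at survey cost 12 (ratio 1/12).
Greedy total survey cost: 8 + 14 + 12 = 34.

34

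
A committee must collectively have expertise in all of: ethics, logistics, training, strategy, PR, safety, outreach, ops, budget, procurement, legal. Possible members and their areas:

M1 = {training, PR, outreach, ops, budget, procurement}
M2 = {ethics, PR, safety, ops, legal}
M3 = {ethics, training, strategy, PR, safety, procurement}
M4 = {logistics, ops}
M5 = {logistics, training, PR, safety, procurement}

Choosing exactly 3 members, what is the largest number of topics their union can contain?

Choosing M1, M2, M3 covers {ethics, training, strategy, PR, safety, outreach, ops, budget, procurement, legal} — 10 topics.
No choice of 3 members does better; here logistics is left uncovered.

10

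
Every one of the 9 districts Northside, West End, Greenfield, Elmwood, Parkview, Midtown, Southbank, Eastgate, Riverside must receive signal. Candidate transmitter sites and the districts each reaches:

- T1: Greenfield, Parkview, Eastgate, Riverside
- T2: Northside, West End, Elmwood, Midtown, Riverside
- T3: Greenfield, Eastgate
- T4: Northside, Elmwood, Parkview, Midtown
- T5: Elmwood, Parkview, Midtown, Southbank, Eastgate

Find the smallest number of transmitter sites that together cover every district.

T1, T2, T5 together cover {Northside, West End, Greenfield, Elmwood, Parkview, Midtown, Southbank, Eastgate, Riverside} — every district.
No 2 of the 5 transmitter sites cover everything (all 10 pairs fall short), so 3 is minimum.

3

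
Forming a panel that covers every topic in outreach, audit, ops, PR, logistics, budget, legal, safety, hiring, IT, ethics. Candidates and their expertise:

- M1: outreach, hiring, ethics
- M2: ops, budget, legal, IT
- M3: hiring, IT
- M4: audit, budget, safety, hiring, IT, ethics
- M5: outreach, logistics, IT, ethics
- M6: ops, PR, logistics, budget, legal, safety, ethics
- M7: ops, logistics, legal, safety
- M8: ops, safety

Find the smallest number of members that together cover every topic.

M1, M4, M6 together cover {outreach, audit, ops, PR, logistics, budget, legal, safety, hiring, IT, ethics} — every topic.
No 2 of the 8 members cover everything (all 28 pairs fall short), so 3 is minimum.

3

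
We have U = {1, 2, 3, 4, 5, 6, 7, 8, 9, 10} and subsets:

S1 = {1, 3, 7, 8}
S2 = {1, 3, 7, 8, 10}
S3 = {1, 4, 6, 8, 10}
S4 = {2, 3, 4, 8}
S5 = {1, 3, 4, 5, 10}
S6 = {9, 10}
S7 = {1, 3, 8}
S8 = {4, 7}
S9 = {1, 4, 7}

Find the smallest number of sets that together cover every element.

S1, S3, S4, S5, S6 together cover {1, 2, 3, 4, 5, 6, 7, 8, 9, 10} — every element.
No 4 of the 9 sets cover everything (all 126 size-4 selections fall short), so 5 is minimum.

5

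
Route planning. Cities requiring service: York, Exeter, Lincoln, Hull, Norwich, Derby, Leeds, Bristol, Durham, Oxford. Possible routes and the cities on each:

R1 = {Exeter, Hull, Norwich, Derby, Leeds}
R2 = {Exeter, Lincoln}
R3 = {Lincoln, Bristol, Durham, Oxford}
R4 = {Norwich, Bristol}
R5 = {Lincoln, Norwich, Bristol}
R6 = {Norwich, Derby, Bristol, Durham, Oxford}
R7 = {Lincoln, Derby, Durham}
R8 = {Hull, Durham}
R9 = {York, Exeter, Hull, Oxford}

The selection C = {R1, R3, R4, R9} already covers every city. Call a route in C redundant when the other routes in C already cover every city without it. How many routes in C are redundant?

Drop R1: Derby, Leeds uncovered — not redundant.
Drop R3: Lincoln, Durham uncovered — not redundant.
Drop R4: the rest still cover every city — redundant.
Drop R9: York uncovered — not redundant.
1 redundant: R4.

1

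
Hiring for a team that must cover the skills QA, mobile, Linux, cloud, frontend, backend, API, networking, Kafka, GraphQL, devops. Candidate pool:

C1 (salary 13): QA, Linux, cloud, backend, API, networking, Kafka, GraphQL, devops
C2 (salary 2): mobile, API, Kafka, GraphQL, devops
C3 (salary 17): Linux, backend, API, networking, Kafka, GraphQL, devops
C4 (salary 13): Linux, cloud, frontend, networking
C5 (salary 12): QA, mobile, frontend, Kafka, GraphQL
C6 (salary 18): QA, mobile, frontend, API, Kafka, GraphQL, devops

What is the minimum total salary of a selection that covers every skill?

25

C1, C5 cover every skill at salary 13 + 12 = 25.
Any cover uses at least 2 candidates; among all covering selections none totals below 25.
Greedy by coverage-per-salary would pick C2, C1, C5 for 27 — worse than the optimum 25.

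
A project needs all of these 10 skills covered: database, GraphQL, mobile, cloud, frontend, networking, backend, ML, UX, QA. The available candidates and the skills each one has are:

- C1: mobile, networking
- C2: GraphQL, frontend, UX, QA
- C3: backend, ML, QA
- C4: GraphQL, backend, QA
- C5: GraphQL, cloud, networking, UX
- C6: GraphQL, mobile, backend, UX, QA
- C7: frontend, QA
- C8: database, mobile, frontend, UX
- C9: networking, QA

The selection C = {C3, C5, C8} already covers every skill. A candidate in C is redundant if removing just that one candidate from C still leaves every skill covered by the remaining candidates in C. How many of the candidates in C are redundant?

0

Drop C3: backend, ML, QA uncovered — not redundant.
Drop C5: GraphQL, cloud, networking uncovered — not redundant.
Drop C8: database, mobile, frontend uncovered — not redundant.
None of the candidates in C is redundant.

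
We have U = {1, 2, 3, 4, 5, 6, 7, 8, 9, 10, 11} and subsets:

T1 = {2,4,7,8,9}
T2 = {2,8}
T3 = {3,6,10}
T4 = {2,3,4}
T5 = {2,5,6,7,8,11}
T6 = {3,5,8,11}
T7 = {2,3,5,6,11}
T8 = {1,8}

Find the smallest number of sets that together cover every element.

4

T1, T3, T5, T8 together cover {1, 2, 3, 4, 5, 6, 7, 8, 9, 10, 11} — every element.
No 3 of the 8 sets cover everything (all 56 triples fall short), so 4 is minimum.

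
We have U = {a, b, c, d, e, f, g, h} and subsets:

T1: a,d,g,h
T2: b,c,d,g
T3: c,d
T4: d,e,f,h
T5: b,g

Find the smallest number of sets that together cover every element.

T1, T2, T4 together cover {a, b, c, d, e, f, g, h} — every element.
No 2 of the 5 sets cover everything (all 10 pairs fall short), so 3 is minimum.

3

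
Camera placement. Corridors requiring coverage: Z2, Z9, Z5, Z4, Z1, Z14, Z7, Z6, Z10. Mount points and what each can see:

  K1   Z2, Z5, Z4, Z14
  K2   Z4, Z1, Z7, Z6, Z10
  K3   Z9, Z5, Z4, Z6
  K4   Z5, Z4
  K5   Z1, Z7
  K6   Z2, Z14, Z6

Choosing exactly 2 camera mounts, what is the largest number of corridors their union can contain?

8

Choosing K1, K2 covers {Z2, Z5, Z4, Z1, Z14, Z7, Z6, Z10} — 8 corridors.
No choice of 2 camera mounts does better; here Z9 is left uncovered.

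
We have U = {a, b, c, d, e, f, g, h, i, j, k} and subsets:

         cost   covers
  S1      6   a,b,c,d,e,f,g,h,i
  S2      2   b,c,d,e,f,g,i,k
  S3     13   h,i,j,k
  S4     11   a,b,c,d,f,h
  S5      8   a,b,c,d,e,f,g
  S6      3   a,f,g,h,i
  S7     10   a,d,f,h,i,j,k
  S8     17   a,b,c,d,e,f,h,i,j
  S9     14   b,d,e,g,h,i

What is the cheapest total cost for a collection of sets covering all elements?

12

S2, S7 cover every element at cost 2 + 10 = 12.
Any cover uses at least 2 sets; among all covering selections none totals below 12.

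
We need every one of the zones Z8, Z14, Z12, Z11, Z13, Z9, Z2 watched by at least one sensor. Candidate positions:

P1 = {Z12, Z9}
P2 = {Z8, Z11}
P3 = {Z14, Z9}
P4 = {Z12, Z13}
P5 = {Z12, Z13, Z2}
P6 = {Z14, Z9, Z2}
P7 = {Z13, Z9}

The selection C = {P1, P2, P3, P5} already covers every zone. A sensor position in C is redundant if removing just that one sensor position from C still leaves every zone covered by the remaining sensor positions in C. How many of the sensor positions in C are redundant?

Drop P1: the rest still cover every zone — redundant.
Drop P2: Z8, Z11 uncovered — not redundant.
Drop P3: Z14 uncovered — not redundant.
Drop P5: Z13, Z2 uncovered — not redundant.
1 redundant: P1.

1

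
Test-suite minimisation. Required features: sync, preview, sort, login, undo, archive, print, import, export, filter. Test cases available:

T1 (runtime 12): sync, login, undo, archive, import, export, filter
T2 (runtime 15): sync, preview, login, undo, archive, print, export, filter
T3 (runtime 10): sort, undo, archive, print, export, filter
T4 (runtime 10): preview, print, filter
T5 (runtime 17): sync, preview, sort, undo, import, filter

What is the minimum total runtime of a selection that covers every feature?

32

T2, T5 cover every feature at runtime 15 + 17 = 32.
Any cover uses at least 2 test cases; among all covering selections none totals below 32.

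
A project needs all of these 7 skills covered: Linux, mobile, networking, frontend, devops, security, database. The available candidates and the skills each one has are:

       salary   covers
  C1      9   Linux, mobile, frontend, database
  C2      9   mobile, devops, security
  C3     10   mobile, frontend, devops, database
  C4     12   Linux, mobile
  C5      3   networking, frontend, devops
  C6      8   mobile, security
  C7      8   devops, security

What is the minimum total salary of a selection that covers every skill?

C1, C5, C6 cover every skill at salary 9 + 3 + 8 = 20.
Any cover uses at least 3 candidates; among all covering selections none totals below 20.

20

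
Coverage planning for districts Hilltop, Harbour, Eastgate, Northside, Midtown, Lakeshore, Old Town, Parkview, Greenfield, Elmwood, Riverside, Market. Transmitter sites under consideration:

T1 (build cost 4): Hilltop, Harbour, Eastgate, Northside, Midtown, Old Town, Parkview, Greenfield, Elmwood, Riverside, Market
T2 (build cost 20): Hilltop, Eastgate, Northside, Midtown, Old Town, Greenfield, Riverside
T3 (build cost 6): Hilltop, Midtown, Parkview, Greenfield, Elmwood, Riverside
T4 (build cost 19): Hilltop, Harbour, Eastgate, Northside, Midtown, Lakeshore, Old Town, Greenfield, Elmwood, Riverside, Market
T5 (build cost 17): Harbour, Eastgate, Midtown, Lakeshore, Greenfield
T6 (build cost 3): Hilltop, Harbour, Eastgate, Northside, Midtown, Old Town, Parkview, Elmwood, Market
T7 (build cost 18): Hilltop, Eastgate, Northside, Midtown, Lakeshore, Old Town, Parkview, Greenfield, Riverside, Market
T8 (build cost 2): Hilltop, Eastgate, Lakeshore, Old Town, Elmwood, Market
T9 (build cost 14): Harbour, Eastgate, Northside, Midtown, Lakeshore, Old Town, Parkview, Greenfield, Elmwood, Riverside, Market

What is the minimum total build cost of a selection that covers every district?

T1, T8 cover every district at build cost 4 + 2 = 6.
Any cover uses at least 2 transmitter sites; among all covering selections none totals below 6.
Greedy by coverage-per-build cost would pick T6, T1, T8 for 9 — worse than the optimum 6.

6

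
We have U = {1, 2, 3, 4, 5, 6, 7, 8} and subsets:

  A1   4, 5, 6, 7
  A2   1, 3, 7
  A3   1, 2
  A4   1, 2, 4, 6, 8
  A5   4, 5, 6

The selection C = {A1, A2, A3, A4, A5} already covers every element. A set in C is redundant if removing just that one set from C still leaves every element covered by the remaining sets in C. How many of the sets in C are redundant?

3

Drop A1: the rest still cover every element — redundant.
Drop A2: 3 uncovered — not redundant.
Drop A3: the rest still cover every element — redundant.
Drop A4: 8 uncovered — not redundant.
Drop A5: the rest still cover every element — redundant.
3 redundant: A1, A3, A5.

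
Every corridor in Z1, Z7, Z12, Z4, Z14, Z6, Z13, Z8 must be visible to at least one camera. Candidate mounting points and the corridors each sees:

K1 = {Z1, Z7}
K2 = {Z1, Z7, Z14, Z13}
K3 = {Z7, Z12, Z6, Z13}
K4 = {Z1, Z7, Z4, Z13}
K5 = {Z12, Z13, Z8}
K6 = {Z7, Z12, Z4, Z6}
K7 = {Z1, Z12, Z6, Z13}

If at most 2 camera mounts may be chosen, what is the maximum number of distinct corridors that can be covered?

Choosing K2, K6 covers {Z1, Z7, Z12, Z4, Z14, Z6, Z13} — 7 corridors.
No choice of 2 camera mounts does better; here Z8 is left uncovered.

7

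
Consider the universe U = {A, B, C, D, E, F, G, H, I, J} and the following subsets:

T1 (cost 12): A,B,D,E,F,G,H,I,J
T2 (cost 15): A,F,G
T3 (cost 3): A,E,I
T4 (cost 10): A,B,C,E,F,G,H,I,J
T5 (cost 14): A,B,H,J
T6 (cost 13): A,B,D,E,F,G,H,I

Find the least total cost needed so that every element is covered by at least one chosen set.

T1, T4 cover every element at cost 12 + 10 = 22.
Any cover uses at least 2 sets; among all covering selections none totals below 22.
Greedy by coverage-per-cost would pick T3, T4, T1 for 25 — worse than the optimum 22.

22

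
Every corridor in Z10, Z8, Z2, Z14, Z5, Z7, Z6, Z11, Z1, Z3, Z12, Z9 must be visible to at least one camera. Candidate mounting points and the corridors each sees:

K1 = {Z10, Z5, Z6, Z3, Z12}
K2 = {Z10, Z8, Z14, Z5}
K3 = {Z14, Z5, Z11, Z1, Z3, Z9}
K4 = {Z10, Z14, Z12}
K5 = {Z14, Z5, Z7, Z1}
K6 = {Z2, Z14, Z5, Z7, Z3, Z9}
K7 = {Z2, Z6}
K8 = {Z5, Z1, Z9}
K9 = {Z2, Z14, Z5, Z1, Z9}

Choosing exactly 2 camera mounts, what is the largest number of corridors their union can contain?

Choosing K1, K3 covers {Z10, Z14, Z5, Z6, Z11, Z1, Z3, Z12, Z9} — 9 corridors.
No choice of 2 camera mounts does better; here Z8, Z2, Z7 are left uncovered.

9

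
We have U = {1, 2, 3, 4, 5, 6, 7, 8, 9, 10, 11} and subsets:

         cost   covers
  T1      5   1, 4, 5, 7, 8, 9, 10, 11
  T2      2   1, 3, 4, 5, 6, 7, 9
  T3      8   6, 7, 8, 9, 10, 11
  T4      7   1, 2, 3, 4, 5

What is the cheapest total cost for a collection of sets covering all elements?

T1, T2, T4 cover every element at cost 5 + 2 + 7 = 14.
Any cover uses at least 2 sets; among all covering selections none totals below 14.

14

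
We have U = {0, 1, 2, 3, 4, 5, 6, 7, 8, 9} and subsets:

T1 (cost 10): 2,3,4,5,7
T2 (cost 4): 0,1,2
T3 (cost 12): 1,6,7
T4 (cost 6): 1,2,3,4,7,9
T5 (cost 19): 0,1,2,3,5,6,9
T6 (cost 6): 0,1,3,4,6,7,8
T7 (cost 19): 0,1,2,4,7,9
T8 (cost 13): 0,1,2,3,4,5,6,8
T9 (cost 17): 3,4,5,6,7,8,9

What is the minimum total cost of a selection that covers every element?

T4, T8 cover every element at cost 6 + 13 = 19.
Any cover uses at least 2 sets; among all covering selections none totals below 19.

19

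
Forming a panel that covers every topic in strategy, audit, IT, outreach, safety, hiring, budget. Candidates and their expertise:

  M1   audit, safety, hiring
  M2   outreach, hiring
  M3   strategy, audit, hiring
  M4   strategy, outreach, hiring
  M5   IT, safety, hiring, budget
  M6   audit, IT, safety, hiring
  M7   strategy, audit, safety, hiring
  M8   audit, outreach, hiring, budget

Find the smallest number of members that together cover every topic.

M1, M4, M5 together cover {strategy, audit, IT, outreach, safety, hiring, budget} — every topic.
No 2 of the 8 members cover everything (all 28 pairs fall short), so 3 is minimum.

3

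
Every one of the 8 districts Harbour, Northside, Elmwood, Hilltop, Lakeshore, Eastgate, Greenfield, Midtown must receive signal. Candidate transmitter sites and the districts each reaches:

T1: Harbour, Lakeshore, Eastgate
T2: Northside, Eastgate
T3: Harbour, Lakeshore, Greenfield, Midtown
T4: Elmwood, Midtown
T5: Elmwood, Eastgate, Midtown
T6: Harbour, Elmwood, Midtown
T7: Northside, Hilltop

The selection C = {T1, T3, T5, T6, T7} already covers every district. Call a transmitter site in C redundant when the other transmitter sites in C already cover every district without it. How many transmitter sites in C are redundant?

Drop T1: the rest still cover every district — redundant.
Drop T3: Greenfield uncovered — not redundant.
Drop T5: the rest still cover every district — redundant.
Drop T6: the rest still cover every district — redundant.
Drop T7: Northside, Hilltop uncovered — not redundant.
3 redundant: T1, T5, T6.

3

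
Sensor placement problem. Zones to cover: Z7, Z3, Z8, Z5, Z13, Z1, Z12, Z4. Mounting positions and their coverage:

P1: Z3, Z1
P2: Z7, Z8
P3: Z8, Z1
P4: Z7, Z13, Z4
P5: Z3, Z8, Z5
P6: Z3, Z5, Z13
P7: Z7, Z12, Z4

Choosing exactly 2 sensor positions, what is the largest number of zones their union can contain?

6

Choosing P4, P5 covers {Z7, Z3, Z8, Z5, Z13, Z4} — 6 zones.
No choice of 2 sensor positions does better; here Z1, Z12 are left uncovered.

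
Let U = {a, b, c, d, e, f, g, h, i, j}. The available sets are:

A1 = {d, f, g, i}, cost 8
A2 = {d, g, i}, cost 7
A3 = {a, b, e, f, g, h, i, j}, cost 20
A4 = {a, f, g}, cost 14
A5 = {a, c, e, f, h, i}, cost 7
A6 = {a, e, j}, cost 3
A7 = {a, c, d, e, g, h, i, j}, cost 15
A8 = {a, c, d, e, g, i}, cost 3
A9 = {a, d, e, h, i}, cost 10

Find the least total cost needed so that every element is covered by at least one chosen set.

23

A3, A8 cover every element at cost 20 + 3 = 23.
Any cover uses at least 2 sets; among all covering selections none totals below 23.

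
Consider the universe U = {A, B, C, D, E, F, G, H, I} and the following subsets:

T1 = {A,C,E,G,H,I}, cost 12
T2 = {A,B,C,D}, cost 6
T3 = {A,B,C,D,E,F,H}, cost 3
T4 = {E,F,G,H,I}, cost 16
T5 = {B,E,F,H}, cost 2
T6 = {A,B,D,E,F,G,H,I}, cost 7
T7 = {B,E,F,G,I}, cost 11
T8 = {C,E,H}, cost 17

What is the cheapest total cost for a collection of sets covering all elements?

T3, T6 cover every element at cost 3 + 7 = 10.
Any cover uses at least 2 sets; among all covering selections none totals below 10.

10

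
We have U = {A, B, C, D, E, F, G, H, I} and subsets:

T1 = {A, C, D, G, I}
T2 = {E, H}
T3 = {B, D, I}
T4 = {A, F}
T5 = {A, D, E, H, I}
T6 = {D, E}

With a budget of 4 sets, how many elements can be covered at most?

9

Choosing T1, T2, T3, T4 covers {A, B, C, D, E, F, G, H, I} — 9 elements.
That is all 9 elements.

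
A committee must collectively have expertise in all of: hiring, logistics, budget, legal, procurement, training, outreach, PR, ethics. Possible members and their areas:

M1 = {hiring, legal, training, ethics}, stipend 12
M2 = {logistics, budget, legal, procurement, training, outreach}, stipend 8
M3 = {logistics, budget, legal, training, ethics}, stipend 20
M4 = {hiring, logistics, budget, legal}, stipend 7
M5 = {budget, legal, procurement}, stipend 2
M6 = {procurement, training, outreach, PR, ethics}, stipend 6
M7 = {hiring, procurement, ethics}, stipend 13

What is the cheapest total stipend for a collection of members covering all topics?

13

M4, M6 cover every topic at stipend 7 + 6 = 13.
Any cover uses at least 2 members; among all covering selections none totals below 13.
Greedy by coverage-per-stipend would pick M5, M6, M4 for 15 — worse than the optimum 13.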